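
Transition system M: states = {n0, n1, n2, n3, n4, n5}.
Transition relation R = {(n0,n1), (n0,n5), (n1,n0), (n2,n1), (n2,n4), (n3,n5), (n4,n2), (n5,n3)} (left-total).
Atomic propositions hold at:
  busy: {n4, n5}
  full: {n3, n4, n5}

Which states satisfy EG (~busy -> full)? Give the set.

{n3, n5}

Sat(~busy) = {n0, n1, n2, n3}
Sat(~busy -> full) = {n3, n4, n5}
EG (~busy -> full): greatest fixpoint, start Z0 = {n3, n4, n5}, keep only states in Sat with some successor in Z. Z1 = {n3, n5}; fixed.
Sat(EG (~busy -> full)) = {n3, n5}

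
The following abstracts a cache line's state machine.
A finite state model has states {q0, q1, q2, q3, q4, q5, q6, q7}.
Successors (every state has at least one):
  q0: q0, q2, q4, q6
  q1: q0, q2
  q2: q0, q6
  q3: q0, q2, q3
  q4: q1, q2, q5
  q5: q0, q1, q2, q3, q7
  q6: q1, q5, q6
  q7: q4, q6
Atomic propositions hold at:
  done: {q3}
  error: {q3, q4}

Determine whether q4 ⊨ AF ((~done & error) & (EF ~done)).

Yes

Sat(~done) = {q0, q1, q2, q4, q5, q6, q7}
Sat(~done & error) = {q4}
EF ~done: least fixpoint, start Z0 = {q0, q1, q2, q4, q5, q6, q7}, add states with some successor in Z. Z1 = {q0, q1, q2, q3, q4, q5, q6, q7}; fixed.
Sat(EF ~done) = {q0, q1, q2, q3, q4, q5, q6, q7}
Sat((~done & error) & (EF ~done)) = {q4}
AF ((~done & error) & (EF ~done)): least fixpoint, start Z0 = {q4}, add states with every successor in Z. Already a fixed point.
Sat(AF ((~done & error) & (EF ~done))) = {q4}
q4 ∈ Sat(AF ((~done & error) & (EF ~done))) = {q4}, so the formula holds at q4.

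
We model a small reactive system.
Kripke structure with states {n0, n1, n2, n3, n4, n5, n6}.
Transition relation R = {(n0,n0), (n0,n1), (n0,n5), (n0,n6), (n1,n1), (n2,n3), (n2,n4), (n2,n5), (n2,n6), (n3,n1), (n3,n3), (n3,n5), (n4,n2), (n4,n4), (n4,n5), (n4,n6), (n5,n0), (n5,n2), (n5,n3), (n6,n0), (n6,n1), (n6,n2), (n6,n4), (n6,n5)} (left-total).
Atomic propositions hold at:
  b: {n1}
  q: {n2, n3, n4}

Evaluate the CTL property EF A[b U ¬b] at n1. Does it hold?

No

Sat(¬b) = {n0, n2, n3, n4, n5, n6}
A[b U ¬b]: least fixpoint, start Z0 = Sat(¬b) = {n0, n2, n3, n4, n5, n6}, add states in Sat(b) with every successor in Z. Already a fixed point.
Sat(A[b U ¬b]) = {n0, n2, n3, n4, n5, n6}
EF A[b U ¬b]: least fixpoint, start Z0 = {n0, n2, n3, n4, n5, n6}, add states with some successor in Z. Already a fixed point.
Sat(EF A[b U ¬b]) = {n0, n2, n3, n4, n5, n6}
n1 ∉ Sat(EF A[b U ¬b]) = {n0, n2, n3, n4, n5, n6}, so the formula does not hold at n1.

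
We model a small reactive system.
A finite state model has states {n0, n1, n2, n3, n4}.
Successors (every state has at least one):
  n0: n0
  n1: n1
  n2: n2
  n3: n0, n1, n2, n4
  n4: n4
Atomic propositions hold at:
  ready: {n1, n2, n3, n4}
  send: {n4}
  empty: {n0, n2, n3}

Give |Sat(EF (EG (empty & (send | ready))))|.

2

Sat(send | ready) = {n1, n2, n3, n4}
Sat(empty & (send | ready)) = {n2, n3}
EG (empty & (send | ready)): greatest fixpoint, start Z0 = {n2, n3}, keep only states in Sat with some successor in Z. Already a fixed point.
Sat(EG (empty & (send | ready))) = {n2, n3}
EF (EG (empty & (send | ready))): least fixpoint, start Z0 = {n2, n3}, add states with some successor in Z. Already a fixed point.
Sat(EF (EG (empty & (send | ready)))) = {n2, n3}
|Sat(EF (EG (empty & (send | ready))))| = |{n2, n3}| = 2.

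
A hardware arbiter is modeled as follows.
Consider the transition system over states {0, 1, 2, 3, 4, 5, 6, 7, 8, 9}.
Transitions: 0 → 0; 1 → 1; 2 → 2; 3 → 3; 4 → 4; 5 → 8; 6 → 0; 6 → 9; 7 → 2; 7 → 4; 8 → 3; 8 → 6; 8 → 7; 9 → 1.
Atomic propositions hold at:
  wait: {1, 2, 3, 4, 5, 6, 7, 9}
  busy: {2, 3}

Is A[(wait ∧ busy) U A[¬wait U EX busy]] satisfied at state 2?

Sat(wait ∧ busy) = {2, 3}
Sat(¬wait) = {0, 8}
Sat(EX busy) = {s : some successor in {2, 3}} = {2, 3, 7, 8}
A[¬wait U EX busy]: least fixpoint, start Z0 = Sat(EX busy) = {2, 3, 7, 8}, add states in Sat(¬wait) with every successor in Z. Already a fixed point.
Sat(A[¬wait U EX busy]) = {2, 3, 7, 8}
A[(wait ∧ busy) U A[¬wait U EX busy]]: least fixpoint, start Z0 = Sat(A[¬wait U EX busy]) = {2, 3, 7, 8}, add states in Sat(wait ∧ busy) with every successor in Z. Already a fixed point.
Sat(A[(wait ∧ busy) U A[¬wait U EX busy]]) = {2, 3, 7, 8}
2 ∈ Sat(A[(wait ∧ busy) U A[¬wait U EX busy]]) = {2, 3, 7, 8}, so the formula holds at 2.

Yes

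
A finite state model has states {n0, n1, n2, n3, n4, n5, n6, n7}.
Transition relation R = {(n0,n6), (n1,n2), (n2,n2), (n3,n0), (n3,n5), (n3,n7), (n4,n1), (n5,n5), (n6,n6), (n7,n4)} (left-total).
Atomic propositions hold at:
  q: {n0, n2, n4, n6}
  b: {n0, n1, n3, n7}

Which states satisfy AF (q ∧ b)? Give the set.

{n0}

Sat(q ∧ b) = {n0}
AF (q ∧ b): least fixpoint, start Z0 = {n0}, add states with every successor in Z. Already a fixed point.
Sat(AF (q ∧ b)) = {n0}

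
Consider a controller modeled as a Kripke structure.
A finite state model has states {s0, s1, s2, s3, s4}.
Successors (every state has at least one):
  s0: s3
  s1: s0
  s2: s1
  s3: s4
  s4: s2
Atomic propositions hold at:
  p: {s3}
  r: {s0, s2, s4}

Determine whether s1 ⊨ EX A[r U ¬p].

Sat(¬p) = {s0, s1, s2, s4}
A[r U ¬p]: least fixpoint, start Z0 = Sat(¬p) = {s0, s1, s2, s4}, add states in Sat(r) with every successor in Z. Already a fixed point.
Sat(A[r U ¬p]) = {s0, s1, s2, s4}
Sat(EX A[r U ¬p]) = {s : some successor in {s0, s1, s2, s4}} = {s1, s2, s3, s4}
s1 ∈ Sat(EX A[r U ¬p]) = {s1, s2, s3, s4}, so the formula holds at s1.

Yes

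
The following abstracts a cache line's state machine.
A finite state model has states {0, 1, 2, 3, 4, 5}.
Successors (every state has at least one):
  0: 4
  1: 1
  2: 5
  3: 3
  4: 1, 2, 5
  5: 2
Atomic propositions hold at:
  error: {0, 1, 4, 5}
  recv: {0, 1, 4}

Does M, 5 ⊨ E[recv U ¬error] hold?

Sat(¬error) = {2, 3}
E[recv U ¬error]: least fixpoint, start Z0 = Sat(¬error) = {2, 3}, add states in Sat(recv) with some successor in Z. Z1 = {2, 3, 4}; Z2 = {0, 2, 3, 4}; fixed.
Sat(E[recv U ¬error]) = {0, 2, 3, 4}
5 ∉ Sat(E[recv U ¬error]) = {0, 2, 3, 4}, so the formula does not hold at 5.

No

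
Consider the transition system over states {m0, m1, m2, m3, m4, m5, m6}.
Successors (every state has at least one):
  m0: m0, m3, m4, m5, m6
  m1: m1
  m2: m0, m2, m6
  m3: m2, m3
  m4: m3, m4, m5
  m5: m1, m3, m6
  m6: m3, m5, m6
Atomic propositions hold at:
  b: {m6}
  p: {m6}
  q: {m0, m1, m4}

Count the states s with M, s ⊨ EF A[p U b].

6

A[p U b]: least fixpoint, start Z0 = Sat(b) = {m6}, add states in Sat(p) with every successor in Z. Already a fixed point.
Sat(A[p U b]) = {m6}
EF A[p U b]: least fixpoint, start Z0 = {m6}, add states with some successor in Z. Z1 = {m0, m2, m5, m6}; Z2 = {m0, m2, m3, m4, m5, m6}; fixed.
Sat(EF A[p U b]) = {m0, m2, m3, m4, m5, m6}
|Sat(EF A[p U b])| = |{m0, m2, m3, m4, m5, m6}| = 6.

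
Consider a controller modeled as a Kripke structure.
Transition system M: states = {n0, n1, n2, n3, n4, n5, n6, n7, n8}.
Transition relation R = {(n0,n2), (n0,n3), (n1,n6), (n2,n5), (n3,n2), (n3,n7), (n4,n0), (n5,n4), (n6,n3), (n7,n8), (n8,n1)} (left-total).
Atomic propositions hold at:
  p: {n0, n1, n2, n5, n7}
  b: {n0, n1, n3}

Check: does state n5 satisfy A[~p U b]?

Sat(~p) = {n3, n4, n6, n8}
A[~p U b]: least fixpoint, start Z0 = Sat(b) = {n0, n1, n3}, add states in Sat(~p) with every successor in Z. Z1 = {n0, n1, n3, n4, n6, n8}; fixed.
Sat(A[~p U b]) = {n0, n1, n3, n4, n6, n8}
n5 ∉ Sat(A[~p U b]) = {n0, n1, n3, n4, n6, n8}, so the formula does not hold at n5.

No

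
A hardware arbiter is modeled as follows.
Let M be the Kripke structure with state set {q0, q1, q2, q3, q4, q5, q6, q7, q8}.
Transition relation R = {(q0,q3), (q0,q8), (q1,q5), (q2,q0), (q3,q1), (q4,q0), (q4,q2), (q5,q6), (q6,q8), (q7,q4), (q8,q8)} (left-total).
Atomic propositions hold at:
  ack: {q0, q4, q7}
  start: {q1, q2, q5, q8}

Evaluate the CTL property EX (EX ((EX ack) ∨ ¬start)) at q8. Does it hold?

No

Sat(EX ack) = {s : some successor in {q0, q4, q7}} = {q2, q4, q7}
Sat(¬start) = {q0, q3, q4, q6, q7}
Sat((EX ack) ∨ ¬start) = {q0, q2, q3, q4, q6, q7}
Sat(EX ((EX ack) ∨ ¬start)) = {s : some successor in {q0, q2, q3, q4, q6, q7}} = {q0, q2, q4, q5, q7}
Sat(EX (EX ((EX ack) ∨ ¬start))) = {s : some successor in {q0, q2, q4, q5, q7}} = {q1, q2, q4, q7}
q8 ∉ Sat(EX (EX ((EX ack) ∨ ¬start))) = {q1, q2, q4, q7}, so the formula does not hold at q8.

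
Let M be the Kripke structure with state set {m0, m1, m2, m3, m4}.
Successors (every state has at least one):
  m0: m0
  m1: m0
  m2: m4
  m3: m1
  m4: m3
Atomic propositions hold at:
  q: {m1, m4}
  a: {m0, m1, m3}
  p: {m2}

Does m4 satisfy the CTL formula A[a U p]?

A[a U p]: least fixpoint, start Z0 = Sat(p) = {m2}, add states in Sat(a) with every successor in Z. Already a fixed point.
Sat(A[a U p]) = {m2}
m4 ∉ Sat(A[a U p]) = {m2}, so the formula does not hold at m4.

No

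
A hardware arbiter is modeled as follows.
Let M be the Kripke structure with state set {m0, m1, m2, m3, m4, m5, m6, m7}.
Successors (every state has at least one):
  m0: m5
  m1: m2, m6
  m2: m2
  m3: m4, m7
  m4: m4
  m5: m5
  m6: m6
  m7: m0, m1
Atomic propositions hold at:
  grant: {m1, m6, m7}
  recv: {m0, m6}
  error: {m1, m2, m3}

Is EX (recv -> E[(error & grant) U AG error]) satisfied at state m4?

Yes

Sat(error & grant) = {m1}
AG error: greatest fixpoint, start Z0 = {m1, m2, m3}, keep only states in Sat with every successor in Z. Z1 = {m2}; fixed.
Sat(AG error) = {m2}
E[(error & grant) U AG error]: least fixpoint, start Z0 = Sat(AG error) = {m2}, add states in Sat(error & grant) with some successor in Z. Z1 = {m1, m2}; fixed.
Sat(E[(error & grant) U AG error]) = {m1, m2}
Sat(recv -> E[(error & grant) U AG error]) = {m1, m2, m3, m4, m5, m7}
Sat(EX (recv -> E[(error & grant) U AG error])) = {s : some successor in {m1, m2, m3, m4, m5, m7}} = {m0, m1, m2, m3, m4, m5, m7}
m4 ∈ Sat(EX (recv -> E[(error & grant) U AG error])) = {m0, m1, m2, m3, m4, m5, m7}, so the formula holds at m4.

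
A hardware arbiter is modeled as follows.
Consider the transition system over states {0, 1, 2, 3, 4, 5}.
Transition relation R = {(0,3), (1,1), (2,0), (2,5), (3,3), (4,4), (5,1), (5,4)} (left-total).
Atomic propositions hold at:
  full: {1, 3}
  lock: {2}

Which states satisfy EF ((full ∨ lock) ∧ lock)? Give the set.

{2}

Sat(full ∨ lock) = {1, 2, 3}
Sat((full ∨ lock) ∧ lock) = {2}
EF ((full ∨ lock) ∧ lock): least fixpoint, start Z0 = {2}, add states with some successor in Z. Already a fixed point.
Sat(EF ((full ∨ lock) ∧ lock)) = {2}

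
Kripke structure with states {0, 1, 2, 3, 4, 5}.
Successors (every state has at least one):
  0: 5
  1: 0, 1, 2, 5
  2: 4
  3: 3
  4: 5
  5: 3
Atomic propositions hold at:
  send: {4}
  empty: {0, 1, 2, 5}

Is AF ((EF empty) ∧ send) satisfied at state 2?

EF empty: least fixpoint, start Z0 = {0, 1, 2, 5}, add states with some successor in Z. Z1 = {0, 1, 2, 4, 5}; fixed.
Sat(EF empty) = {0, 1, 2, 4, 5}
Sat((EF empty) ∧ send) = {4}
AF ((EF empty) ∧ send): least fixpoint, start Z0 = {4}, add states with every successor in Z. Z1 = {2, 4}; fixed.
Sat(AF ((EF empty) ∧ send)) = {2, 4}
2 ∈ Sat(AF ((EF empty) ∧ send)) = {2, 4}, so the formula holds at 2.

Yes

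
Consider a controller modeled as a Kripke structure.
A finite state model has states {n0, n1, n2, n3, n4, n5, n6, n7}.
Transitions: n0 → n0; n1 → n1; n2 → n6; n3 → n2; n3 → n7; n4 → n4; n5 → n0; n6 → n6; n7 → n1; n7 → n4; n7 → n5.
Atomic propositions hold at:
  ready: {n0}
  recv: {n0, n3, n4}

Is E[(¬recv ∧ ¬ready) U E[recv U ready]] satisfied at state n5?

Yes

Sat(¬recv) = {n1, n2, n5, n6, n7}
Sat(¬ready) = {n1, n2, n3, n4, n5, n6, n7}
Sat(¬recv ∧ ¬ready) = {n1, n2, n5, n6, n7}
E[recv U ready]: least fixpoint, start Z0 = Sat(ready) = {n0}, add states in Sat(recv) with some successor in Z. Already a fixed point.
Sat(E[recv U ready]) = {n0}
E[(¬recv ∧ ¬ready) U E[recv U ready]]: least fixpoint, start Z0 = Sat(E[recv U ready]) = {n0}, add states in Sat(¬recv ∧ ¬ready) with some successor in Z. Z1 = {n0, n5}; Z2 = {n0, n5, n7}; fixed.
Sat(E[(¬recv ∧ ¬ready) U E[recv U ready]]) = {n0, n5, n7}
n5 ∈ Sat(E[(¬recv ∧ ¬ready) U E[recv U ready]]) = {n0, n5, n7}, so the formula holds at n5.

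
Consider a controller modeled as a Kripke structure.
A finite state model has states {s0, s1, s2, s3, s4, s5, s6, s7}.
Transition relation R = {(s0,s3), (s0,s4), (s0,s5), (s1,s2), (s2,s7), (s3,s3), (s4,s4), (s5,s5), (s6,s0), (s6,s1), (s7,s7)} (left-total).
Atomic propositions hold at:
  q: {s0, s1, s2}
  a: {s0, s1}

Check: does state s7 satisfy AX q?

Sat(AX q) = {s : every successor in {s0, s1, s2}} = {s1, s6}
s7 ∉ Sat(AX q) = {s1, s6}, so the formula does not hold at s7.

No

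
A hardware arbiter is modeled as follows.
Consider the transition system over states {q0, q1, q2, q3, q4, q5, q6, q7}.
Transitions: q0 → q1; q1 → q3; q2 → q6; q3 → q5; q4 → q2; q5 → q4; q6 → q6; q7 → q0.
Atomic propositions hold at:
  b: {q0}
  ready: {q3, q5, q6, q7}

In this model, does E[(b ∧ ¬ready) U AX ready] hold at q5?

Sat(¬ready) = {q0, q1, q2, q4}
Sat(b ∧ ¬ready) = {q0}
Sat(AX ready) = {s : every successor in {q3, q5, q6, q7}} = {q1, q2, q3, q6}
E[(b ∧ ¬ready) U AX ready]: least fixpoint, start Z0 = Sat(AX ready) = {q1, q2, q3, q6}, add states in Sat(b ∧ ¬ready) with some successor in Z. Z1 = {q0, q1, q2, q3, q6}; fixed.
Sat(E[(b ∧ ¬ready) U AX ready]) = {q0, q1, q2, q3, q6}
q5 ∉ Sat(E[(b ∧ ¬ready) U AX ready]) = {q0, q1, q2, q3, q6}, so the formula does not hold at q5.

No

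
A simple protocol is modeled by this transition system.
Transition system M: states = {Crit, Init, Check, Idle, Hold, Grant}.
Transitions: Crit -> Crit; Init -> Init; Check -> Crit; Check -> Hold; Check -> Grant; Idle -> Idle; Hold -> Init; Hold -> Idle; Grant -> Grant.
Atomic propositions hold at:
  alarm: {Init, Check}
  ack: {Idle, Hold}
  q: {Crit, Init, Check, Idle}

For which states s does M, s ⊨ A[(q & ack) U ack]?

{Idle, Hold}

Sat(q & ack) = {Idle}
A[(q & ack) U ack]: least fixpoint, start Z0 = Sat(ack) = {Idle, Hold}, add states in Sat(q & ack) with every successor in Z. Already a fixed point.
Sat(A[(q & ack) U ack]) = {Idle, Hold}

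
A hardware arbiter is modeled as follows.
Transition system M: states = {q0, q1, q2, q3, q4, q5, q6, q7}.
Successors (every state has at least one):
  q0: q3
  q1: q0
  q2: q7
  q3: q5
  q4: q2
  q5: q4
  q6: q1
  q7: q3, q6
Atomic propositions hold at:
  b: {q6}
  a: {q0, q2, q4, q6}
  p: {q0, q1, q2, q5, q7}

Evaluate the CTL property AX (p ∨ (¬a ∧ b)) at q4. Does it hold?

Sat(¬a) = {q1, q3, q5, q7}
Sat(¬a ∧ b) = ∅
Sat(p ∨ (¬a ∧ b)) = {q0, q1, q2, q5, q7}
Sat(AX (p ∨ (¬a ∧ b))) = {s : every successor in {q0, q1, q2, q5, q7}} = {q1, q2, q3, q4, q6}
q4 ∈ Sat(AX (p ∨ (¬a ∧ b))) = {q1, q2, q3, q4, q6}, so the formula holds at q4.

Yes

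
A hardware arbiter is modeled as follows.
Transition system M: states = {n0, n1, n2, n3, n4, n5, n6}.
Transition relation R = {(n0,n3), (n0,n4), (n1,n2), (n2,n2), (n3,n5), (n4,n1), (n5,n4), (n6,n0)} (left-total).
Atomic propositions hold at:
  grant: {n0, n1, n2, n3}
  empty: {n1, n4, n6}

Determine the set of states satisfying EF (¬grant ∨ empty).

{n0, n1, n3, n4, n5, n6}

Sat(¬grant) = {n4, n5, n6}
Sat(¬grant ∨ empty) = {n1, n4, n5, n6}
EF (¬grant ∨ empty): least fixpoint, start Z0 = {n1, n4, n5, n6}, add states with some successor in Z. Z1 = {n0, n1, n3, n4, n5, n6}; fixed.
Sat(EF (¬grant ∨ empty)) = {n0, n1, n3, n4, n5, n6}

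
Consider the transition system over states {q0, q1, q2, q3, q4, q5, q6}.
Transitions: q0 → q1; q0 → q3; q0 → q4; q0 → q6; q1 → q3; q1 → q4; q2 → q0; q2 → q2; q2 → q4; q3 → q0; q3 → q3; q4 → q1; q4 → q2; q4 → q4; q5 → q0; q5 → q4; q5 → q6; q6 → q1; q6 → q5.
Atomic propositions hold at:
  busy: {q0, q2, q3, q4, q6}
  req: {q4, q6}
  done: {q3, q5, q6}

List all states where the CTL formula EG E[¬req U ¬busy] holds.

{q0, q1, q2, q3, q5}

Sat(¬req) = {q0, q1, q2, q3, q5}
Sat(¬busy) = {q1, q5}
E[¬req U ¬busy]: least fixpoint, start Z0 = Sat(¬busy) = {q1, q5}, add states in Sat(¬req) with some successor in Z. Z1 = {q0, q1, q5}; Z2 = {q0, q1, q2, q3, q5}; fixed.
Sat(E[¬req U ¬busy]) = {q0, q1, q2, q3, q5}
EG E[¬req U ¬busy]: greatest fixpoint, start Z0 = {q0, q1, q2, q3, q5}, keep only states in Sat with some successor in Z. Already a fixed point.
Sat(EG E[¬req U ¬busy]) = {q0, q1, q2, q3, q5}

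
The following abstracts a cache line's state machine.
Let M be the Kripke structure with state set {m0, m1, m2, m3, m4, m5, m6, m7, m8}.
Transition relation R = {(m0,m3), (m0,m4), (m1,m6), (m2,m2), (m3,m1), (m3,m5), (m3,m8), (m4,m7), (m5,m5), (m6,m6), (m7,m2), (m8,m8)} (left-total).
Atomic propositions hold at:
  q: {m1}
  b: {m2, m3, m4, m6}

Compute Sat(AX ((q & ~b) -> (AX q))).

{m0, m1, m2, m4, m5, m6, m7, m8}

Sat(~b) = {m0, m1, m5, m7, m8}
Sat(q & ~b) = {m1}
Sat(AX q) = {s : every successor in {m1}} = ∅
Sat((q & ~b) -> (AX q)) = {m0, m2, m3, m4, m5, m6, m7, m8}
Sat(AX ((q & ~b) -> (AX q))) = {s : every successor in {m0, m2, m3, m4, m5, m6, m7, m8}} = {m0, m1, m2, m4, m5, m6, m7, m8}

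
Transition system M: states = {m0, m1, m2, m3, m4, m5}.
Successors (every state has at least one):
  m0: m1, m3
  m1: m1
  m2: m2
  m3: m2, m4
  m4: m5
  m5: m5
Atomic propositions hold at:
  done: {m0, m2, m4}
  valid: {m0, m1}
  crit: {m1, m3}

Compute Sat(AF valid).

{m0, m1}

AF valid: least fixpoint, start Z0 = {m0, m1}, add states with every successor in Z. Already a fixed point.
Sat(AF valid) = {m0, m1}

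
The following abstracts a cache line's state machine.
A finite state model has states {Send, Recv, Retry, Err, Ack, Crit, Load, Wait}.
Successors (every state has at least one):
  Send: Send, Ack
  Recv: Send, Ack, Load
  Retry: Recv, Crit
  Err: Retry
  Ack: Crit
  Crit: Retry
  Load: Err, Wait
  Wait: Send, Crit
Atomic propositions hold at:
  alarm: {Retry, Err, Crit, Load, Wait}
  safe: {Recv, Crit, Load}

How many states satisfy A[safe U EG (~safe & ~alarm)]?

Sat(~safe) = {Send, Retry, Err, Ack, Wait}
Sat(~alarm) = {Send, Recv, Ack}
Sat(~safe & ~alarm) = {Send, Ack}
EG (~safe & ~alarm): greatest fixpoint, start Z0 = {Send, Ack}, keep only states in Sat with some successor in Z. Z1 = {Send}; fixed.
Sat(EG (~safe & ~alarm)) = {Send}
A[safe U EG (~safe & ~alarm)]: least fixpoint, start Z0 = Sat(EG (~safe & ~alarm)) = {Send}, add states in Sat(safe) with every successor in Z. Already a fixed point.
Sat(A[safe U EG (~safe & ~alarm)]) = {Send}
|Sat(A[safe U EG (~safe & ~alarm)])| = |{Send}| = 1.

1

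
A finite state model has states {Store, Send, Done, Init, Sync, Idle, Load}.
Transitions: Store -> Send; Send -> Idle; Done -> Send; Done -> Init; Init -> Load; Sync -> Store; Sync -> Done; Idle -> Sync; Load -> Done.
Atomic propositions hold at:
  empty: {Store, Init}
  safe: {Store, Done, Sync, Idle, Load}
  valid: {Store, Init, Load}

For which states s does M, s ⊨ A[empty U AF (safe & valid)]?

{Store, Init, Load}

Sat(safe & valid) = {Store, Load}
AF (safe & valid): least fixpoint, start Z0 = {Store, Load}, add states with every successor in Z. Z1 = {Store, Init, Load}; fixed.
Sat(AF (safe & valid)) = {Store, Init, Load}
A[empty U AF (safe & valid)]: least fixpoint, start Z0 = Sat(AF (safe & valid)) = {Store, Init, Load}, add states in Sat(empty) with every successor in Z. Already a fixed point.
Sat(A[empty U AF (safe & valid)]) = {Store, Init, Load}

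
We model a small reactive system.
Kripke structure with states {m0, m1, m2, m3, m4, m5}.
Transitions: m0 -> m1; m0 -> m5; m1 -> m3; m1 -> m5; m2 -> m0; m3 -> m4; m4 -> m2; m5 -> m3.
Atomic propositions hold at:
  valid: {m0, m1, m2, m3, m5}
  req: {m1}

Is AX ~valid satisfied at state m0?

No

Sat(~valid) = {m4}
Sat(AX ~valid) = {s : every successor in {m4}} = {m3}
m0 ∉ Sat(AX ~valid) = {m3}, so the formula does not hold at m0.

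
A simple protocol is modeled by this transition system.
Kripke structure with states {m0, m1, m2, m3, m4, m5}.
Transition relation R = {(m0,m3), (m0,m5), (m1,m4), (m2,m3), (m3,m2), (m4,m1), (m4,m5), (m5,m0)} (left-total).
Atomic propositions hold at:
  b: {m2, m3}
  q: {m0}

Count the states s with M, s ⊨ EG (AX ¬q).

Sat(¬q) = {m1, m2, m3, m4, m5}
Sat(AX ¬q) = {s : every successor in {m1, m2, m3, m4, m5}} = {m0, m1, m2, m3, m4}
EG (AX ¬q): greatest fixpoint, start Z0 = {m0, m1, m2, m3, m4}, keep only states in Sat with some successor in Z. Already a fixed point.
Sat(EG (AX ¬q)) = {m0, m1, m2, m3, m4}
|Sat(EG (AX ¬q))| = |{m0, m1, m2, m3, m4}| = 5.

5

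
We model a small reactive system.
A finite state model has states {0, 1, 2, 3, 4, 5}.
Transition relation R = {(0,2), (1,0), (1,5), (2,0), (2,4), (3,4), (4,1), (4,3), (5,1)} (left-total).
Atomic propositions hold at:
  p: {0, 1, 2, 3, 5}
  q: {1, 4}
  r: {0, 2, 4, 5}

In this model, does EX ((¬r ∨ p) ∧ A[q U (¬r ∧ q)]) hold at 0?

No

Sat(¬r) = {1, 3}
Sat(¬r ∨ p) = {0, 1, 2, 3, 5}
Sat(¬r ∧ q) = {1}
A[q U (¬r ∧ q)]: least fixpoint, start Z0 = Sat((¬r ∧ q)) = {1}, add states in Sat(q) with every successor in Z. Already a fixed point.
Sat(A[q U (¬r ∧ q)]) = {1}
Sat((¬r ∨ p) ∧ A[q U (¬r ∧ q)]) = {1}
Sat(EX ((¬r ∨ p) ∧ A[q U (¬r ∧ q)])) = {s : some successor in {1}} = {4, 5}
0 ∉ Sat(EX ((¬r ∨ p) ∧ A[q U (¬r ∧ q)])) = {4, 5}, so the formula does not hold at 0.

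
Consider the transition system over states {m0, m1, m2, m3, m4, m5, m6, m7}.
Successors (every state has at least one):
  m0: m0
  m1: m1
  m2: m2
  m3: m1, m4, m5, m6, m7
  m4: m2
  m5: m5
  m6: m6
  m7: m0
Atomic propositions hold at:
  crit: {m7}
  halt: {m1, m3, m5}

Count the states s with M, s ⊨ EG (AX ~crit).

7

Sat(~crit) = {m0, m1, m2, m3, m4, m5, m6}
Sat(AX ~crit) = {s : every successor in {m0, m1, m2, m3, m4, m5, m6}} = {m0, m1, m2, m4, m5, m6, m7}
EG (AX ~crit): greatest fixpoint, start Z0 = {m0, m1, m2, m4, m5, m6, m7}, keep only states in Sat with some successor in Z. Already a fixed point.
Sat(EG (AX ~crit)) = {m0, m1, m2, m4, m5, m6, m7}
|Sat(EG (AX ~crit))| = |{m0, m1, m2, m4, m5, m6, m7}| = 7.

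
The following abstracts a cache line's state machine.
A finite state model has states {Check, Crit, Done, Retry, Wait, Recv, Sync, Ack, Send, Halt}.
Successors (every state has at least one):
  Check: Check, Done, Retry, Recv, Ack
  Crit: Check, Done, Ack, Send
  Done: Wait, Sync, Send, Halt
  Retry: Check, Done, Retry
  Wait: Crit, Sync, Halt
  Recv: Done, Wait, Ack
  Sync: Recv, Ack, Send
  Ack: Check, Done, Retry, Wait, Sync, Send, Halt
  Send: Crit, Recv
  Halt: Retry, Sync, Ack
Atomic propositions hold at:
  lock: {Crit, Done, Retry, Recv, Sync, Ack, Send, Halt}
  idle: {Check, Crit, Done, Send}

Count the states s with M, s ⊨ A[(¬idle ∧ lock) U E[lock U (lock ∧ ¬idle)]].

Sat(¬idle) = {Retry, Wait, Recv, Sync, Ack, Halt}
Sat(¬idle ∧ lock) = {Retry, Recv, Sync, Ack, Halt}
Sat(lock ∧ ¬idle) = {Retry, Recv, Sync, Ack, Halt}
E[lock U (lock ∧ ¬idle)]: least fixpoint, start Z0 = Sat((lock ∧ ¬idle)) = {Retry, Recv, Sync, Ack, Halt}, add states in Sat(lock) with some successor in Z. Z1 = {Crit, Done, Retry, Recv, Sync, Ack, Send, Halt}; fixed.
Sat(E[lock U (lock ∧ ¬idle)]) = {Crit, Done, Retry, Recv, Sync, Ack, Send, Halt}
A[(¬idle ∧ lock) U E[lock U (lock ∧ ¬idle)]]: least fixpoint, start Z0 = Sat(E[lock U (lock ∧ ¬idle)]) = {Crit, Done, Retry, Recv, Sync, Ack, Send, Halt}, add states in Sat(¬idle ∧ lock) with every successor in Z. Already a fixed point.
Sat(A[(¬idle ∧ lock) U E[lock U (lock ∧ ¬idle)]]) = {Crit, Done, Retry, Recv, Sync, Ack, Send, Halt}
|Sat(A[(¬idle ∧ lock) U E[lock U (lock ∧ ¬idle)]])| = |{Crit, Done, Retry, Recv, Sync, Ack, Send, Halt}| = 8.

8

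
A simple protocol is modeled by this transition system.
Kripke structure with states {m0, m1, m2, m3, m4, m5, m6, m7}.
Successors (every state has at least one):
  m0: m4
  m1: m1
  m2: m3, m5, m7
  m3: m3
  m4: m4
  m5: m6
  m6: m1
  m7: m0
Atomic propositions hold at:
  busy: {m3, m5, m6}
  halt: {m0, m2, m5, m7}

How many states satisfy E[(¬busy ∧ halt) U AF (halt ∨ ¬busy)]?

Sat(¬busy) = {m0, m1, m2, m4, m7}
Sat(¬busy ∧ halt) = {m0, m2, m7}
Sat(halt ∨ ¬busy) = {m0, m1, m2, m4, m5, m7}
AF (halt ∨ ¬busy): least fixpoint, start Z0 = {m0, m1, m2, m4, m5, m7}, add states with every successor in Z. Z1 = {m0, m1, m2, m4, m5, m6, m7}; fixed.
Sat(AF (halt ∨ ¬busy)) = {m0, m1, m2, m4, m5, m6, m7}
E[(¬busy ∧ halt) U AF (halt ∨ ¬busy)]: least fixpoint, start Z0 = Sat(AF (halt ∨ ¬busy)) = {m0, m1, m2, m4, m5, m6, m7}, add states in Sat(¬busy ∧ halt) with some successor in Z. Already a fixed point.
Sat(E[(¬busy ∧ halt) U AF (halt ∨ ¬busy)]) = {m0, m1, m2, m4, m5, m6, m7}
|Sat(E[(¬busy ∧ halt) U AF (halt ∨ ¬busy)])| = |{m0, m1, m2, m4, m5, m6, m7}| = 7.

7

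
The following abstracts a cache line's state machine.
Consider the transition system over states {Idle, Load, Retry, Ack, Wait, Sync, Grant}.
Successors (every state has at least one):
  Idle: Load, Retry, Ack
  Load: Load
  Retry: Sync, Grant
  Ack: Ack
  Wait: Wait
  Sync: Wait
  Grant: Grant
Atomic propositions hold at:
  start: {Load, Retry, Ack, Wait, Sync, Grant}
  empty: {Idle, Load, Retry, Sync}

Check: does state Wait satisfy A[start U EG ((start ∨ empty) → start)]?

Yes

Sat(start ∨ empty) = {Idle, Load, Retry, Ack, Wait, Sync, Grant}
Sat((start ∨ empty) → start) = {Load, Retry, Ack, Wait, Sync, Grant}
EG ((start ∨ empty) → start): greatest fixpoint, start Z0 = {Load, Retry, Ack, Wait, Sync, Grant}, keep only states in Sat with some successor in Z. Already a fixed point.
Sat(EG ((start ∨ empty) → start)) = {Load, Retry, Ack, Wait, Sync, Grant}
A[start U EG ((start ∨ empty) → start)]: least fixpoint, start Z0 = Sat(EG ((start ∨ empty) → start)) = {Load, Retry, Ack, Wait, Sync, Grant}, add states in Sat(start) with every successor in Z. Already a fixed point.
Sat(A[start U EG ((start ∨ empty) → start)]) = {Load, Retry, Ack, Wait, Sync, Grant}
Wait ∈ Sat(A[start U EG ((start ∨ empty) → start)]) = {Load, Retry, Ack, Wait, Sync, Grant}, so the formula holds at Wait.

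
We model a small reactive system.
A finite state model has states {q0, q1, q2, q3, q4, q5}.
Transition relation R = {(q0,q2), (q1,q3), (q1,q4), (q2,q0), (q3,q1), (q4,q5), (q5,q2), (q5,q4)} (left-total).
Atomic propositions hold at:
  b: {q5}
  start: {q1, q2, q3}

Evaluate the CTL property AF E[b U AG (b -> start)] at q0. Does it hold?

Yes

Sat(b -> start) = {q0, q1, q2, q3, q4}
AG (b -> start): greatest fixpoint, start Z0 = {q0, q1, q2, q3, q4}, keep only states in Sat with every successor in Z. Z1 = {q0, q1, q2, q3}; Z2 = {q0, q2, q3}; Z3 = {q0, q2}; fixed.
Sat(AG (b -> start)) = {q0, q2}
E[b U AG (b -> start)]: least fixpoint, start Z0 = Sat(AG (b -> start)) = {q0, q2}, add states in Sat(b) with some successor in Z. Z1 = {q0, q2, q5}; fixed.
Sat(E[b U AG (b -> start)]) = {q0, q2, q5}
AF E[b U AG (b -> start)]: least fixpoint, start Z0 = {q0, q2, q5}, add states with every successor in Z. Z1 = {q0, q2, q4, q5}; fixed.
Sat(AF E[b U AG (b -> start)]) = {q0, q2, q4, q5}
q0 ∈ Sat(AF E[b U AG (b -> start)]) = {q0, q2, q4, q5}, so the formula holds at q0.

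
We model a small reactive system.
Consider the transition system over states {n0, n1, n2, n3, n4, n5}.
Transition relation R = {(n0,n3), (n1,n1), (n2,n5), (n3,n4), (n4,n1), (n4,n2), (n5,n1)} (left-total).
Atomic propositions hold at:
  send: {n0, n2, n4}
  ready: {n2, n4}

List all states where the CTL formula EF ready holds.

EF ready: least fixpoint, start Z0 = {n2, n4}, add states with some successor in Z. Z1 = {n2, n3, n4}; Z2 = {n0, n2, n3, n4}; fixed.
Sat(EF ready) = {n0, n2, n3, n4}

{n0, n2, n3, n4}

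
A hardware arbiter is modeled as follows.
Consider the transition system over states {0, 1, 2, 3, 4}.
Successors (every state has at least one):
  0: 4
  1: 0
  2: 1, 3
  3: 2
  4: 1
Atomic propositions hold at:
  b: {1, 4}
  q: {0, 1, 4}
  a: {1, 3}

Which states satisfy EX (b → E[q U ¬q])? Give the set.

Sat(¬q) = {2, 3}
E[q U ¬q]: least fixpoint, start Z0 = Sat(¬q) = {2, 3}, add states in Sat(q) with some successor in Z. Already a fixed point.
Sat(E[q U ¬q]) = {2, 3}
Sat(b → E[q U ¬q]) = {0, 2, 3}
Sat(EX (b → E[q U ¬q])) = {s : some successor in {0, 2, 3}} = {1, 2, 3}

{1, 2, 3}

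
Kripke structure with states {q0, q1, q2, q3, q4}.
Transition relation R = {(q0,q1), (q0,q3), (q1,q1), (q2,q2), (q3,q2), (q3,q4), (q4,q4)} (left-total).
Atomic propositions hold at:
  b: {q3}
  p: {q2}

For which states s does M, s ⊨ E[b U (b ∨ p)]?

Sat(b ∨ p) = {q2, q3}
E[b U (b ∨ p)]: least fixpoint, start Z0 = Sat((b ∨ p)) = {q2, q3}, add states in Sat(b) with some successor in Z. Already a fixed point.
Sat(E[b U (b ∨ p)]) = {q2, q3}

{q2, q3}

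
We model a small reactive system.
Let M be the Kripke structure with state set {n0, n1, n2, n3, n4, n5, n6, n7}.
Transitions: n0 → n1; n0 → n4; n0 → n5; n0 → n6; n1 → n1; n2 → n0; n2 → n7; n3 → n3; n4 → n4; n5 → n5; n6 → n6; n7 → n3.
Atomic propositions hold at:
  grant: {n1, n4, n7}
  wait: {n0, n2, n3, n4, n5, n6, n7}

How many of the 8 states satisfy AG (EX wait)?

5

Sat(EX wait) = {s : some successor in {n0, n2, n3, n4, n5, n6, n7}} = {n0, n2, n3, n4, n5, n6, n7}
AG (EX wait): greatest fixpoint, start Z0 = {n0, n2, n3, n4, n5, n6, n7}, keep only states in Sat with every successor in Z. Z1 = {n2, n3, n4, n5, n6, n7}; Z2 = {n3, n4, n5, n6, n7}; fixed.
Sat(AG (EX wait)) = {n3, n4, n5, n6, n7}
|Sat(AG (EX wait))| = |{n3, n4, n5, n6, n7}| = 5.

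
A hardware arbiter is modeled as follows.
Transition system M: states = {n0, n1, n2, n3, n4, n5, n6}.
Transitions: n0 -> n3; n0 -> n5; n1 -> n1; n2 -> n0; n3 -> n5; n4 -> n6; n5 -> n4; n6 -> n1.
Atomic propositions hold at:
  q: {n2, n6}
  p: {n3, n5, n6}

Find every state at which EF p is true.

EF p: least fixpoint, start Z0 = {n3, n5, n6}, add states with some successor in Z. Z1 = {n0, n3, n4, n5, n6}; Z2 = {n0, n2, n3, n4, n5, n6}; fixed.
Sat(EF p) = {n0, n2, n3, n4, n5, n6}

{n0, n2, n3, n4, n5, n6}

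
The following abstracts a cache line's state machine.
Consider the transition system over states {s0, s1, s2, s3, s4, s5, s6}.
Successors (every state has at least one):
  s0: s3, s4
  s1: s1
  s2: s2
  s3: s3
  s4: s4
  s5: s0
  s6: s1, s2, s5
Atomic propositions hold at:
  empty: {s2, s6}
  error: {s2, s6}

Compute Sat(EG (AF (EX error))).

Sat(EX error) = {s : some successor in {s2, s6}} = {s2, s6}
AF (EX error): least fixpoint, start Z0 = {s2, s6}, add states with every successor in Z. Already a fixed point.
Sat(AF (EX error)) = {s2, s6}
EG (AF (EX error)): greatest fixpoint, start Z0 = {s2, s6}, keep only states in Sat with some successor in Z. Already a fixed point.
Sat(EG (AF (EX error))) = {s2, s6}

{s2, s6}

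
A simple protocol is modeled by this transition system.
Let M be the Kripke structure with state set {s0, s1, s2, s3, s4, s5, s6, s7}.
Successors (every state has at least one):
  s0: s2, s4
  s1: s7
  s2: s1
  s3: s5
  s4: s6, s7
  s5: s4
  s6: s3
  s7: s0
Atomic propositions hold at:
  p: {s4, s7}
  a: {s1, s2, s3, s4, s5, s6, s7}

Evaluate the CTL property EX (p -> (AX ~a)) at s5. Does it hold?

No

Sat(~a) = {s0}
Sat(AX ~a) = {s : every successor in {s0}} = {s7}
Sat(p -> (AX ~a)) = {s0, s1, s2, s3, s5, s6, s7}
Sat(EX (p -> (AX ~a))) = {s : some successor in {s0, s1, s2, s3, s5, s6, s7}} = {s0, s1, s2, s3, s4, s6, s7}
s5 ∉ Sat(EX (p -> (AX ~a))) = {s0, s1, s2, s3, s4, s6, s7}, so the formula does not hold at s5.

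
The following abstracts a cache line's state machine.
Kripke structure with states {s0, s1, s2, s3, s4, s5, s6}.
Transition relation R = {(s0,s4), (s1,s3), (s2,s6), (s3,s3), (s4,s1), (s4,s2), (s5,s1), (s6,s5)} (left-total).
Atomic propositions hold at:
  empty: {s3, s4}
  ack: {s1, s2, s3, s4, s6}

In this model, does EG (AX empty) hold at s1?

Yes

Sat(AX empty) = {s : every successor in {s3, s4}} = {s0, s1, s3}
EG (AX empty): greatest fixpoint, start Z0 = {s0, s1, s3}, keep only states in Sat with some successor in Z. Z1 = {s1, s3}; fixed.
Sat(EG (AX empty)) = {s1, s3}
s1 ∈ Sat(EG (AX empty)) = {s1, s3}, so the formula holds at s1.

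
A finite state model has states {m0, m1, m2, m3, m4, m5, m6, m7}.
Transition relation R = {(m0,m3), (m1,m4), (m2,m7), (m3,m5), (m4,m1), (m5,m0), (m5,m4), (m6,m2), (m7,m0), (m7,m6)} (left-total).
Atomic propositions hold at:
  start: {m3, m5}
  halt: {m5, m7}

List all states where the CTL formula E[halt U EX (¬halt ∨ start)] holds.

Sat(¬halt) = {m0, m1, m2, m3, m4, m6}
Sat(¬halt ∨ start) = {m0, m1, m2, m3, m4, m5, m6}
Sat(EX (¬halt ∨ start)) = {s : some successor in {m0, m1, m2, m3, m4, m5, m6}} = {m0, m1, m3, m4, m5, m6, m7}
E[halt U EX (¬halt ∨ start)]: least fixpoint, start Z0 = Sat(EX (¬halt ∨ start)) = {m0, m1, m3, m4, m5, m6, m7}, add states in Sat(halt) with some successor in Z. Already a fixed point.
Sat(E[halt U EX (¬halt ∨ start)]) = {m0, m1, m3, m4, m5, m6, m7}

{m0, m1, m3, m4, m5, m6, m7}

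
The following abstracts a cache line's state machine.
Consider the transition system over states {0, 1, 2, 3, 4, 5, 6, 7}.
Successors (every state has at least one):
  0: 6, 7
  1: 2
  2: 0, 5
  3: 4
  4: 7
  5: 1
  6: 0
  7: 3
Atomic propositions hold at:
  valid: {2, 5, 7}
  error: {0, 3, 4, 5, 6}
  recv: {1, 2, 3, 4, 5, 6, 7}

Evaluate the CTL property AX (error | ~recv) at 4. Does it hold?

Sat(~recv) = {0}
Sat(error | ~recv) = {0, 3, 4, 5, 6}
Sat(AX (error | ~recv)) = {s : every successor in {0, 3, 4, 5, 6}} = {2, 3, 6, 7}
4 ∉ Sat(AX (error | ~recv)) = {2, 3, 6, 7}, so the formula does not hold at 4.

No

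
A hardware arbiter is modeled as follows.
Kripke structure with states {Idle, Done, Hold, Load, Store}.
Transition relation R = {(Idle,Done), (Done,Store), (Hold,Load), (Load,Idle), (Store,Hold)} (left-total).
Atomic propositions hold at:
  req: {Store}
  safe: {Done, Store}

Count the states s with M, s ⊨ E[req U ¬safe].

4

Sat(¬safe) = {Idle, Hold, Load}
E[req U ¬safe]: least fixpoint, start Z0 = Sat(¬safe) = {Idle, Hold, Load}, add states in Sat(req) with some successor in Z. Z1 = {Idle, Hold, Load, Store}; fixed.
Sat(E[req U ¬safe]) = {Idle, Hold, Load, Store}
|Sat(E[req U ¬safe])| = |{Idle, Hold, Load, Store}| = 4.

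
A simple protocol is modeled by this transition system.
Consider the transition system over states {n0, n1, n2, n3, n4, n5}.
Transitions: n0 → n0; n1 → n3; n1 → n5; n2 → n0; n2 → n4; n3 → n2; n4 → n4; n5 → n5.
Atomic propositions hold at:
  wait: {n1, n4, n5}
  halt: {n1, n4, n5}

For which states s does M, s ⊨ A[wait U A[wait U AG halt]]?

AG halt: greatest fixpoint, start Z0 = {n1, n4, n5}, keep only states in Sat with every successor in Z. Z1 = {n4, n5}; fixed.
Sat(AG halt) = {n4, n5}
A[wait U AG halt]: least fixpoint, start Z0 = Sat(AG halt) = {n4, n5}, add states in Sat(wait) with every successor in Z. Already a fixed point.
Sat(A[wait U AG halt]) = {n4, n5}
A[wait U A[wait U AG halt]]: least fixpoint, start Z0 = Sat(A[wait U AG halt]) = {n4, n5}, add states in Sat(wait) with every successor in Z. Already a fixed point.
Sat(A[wait U A[wait U AG halt]]) = {n4, n5}

{n4, n5}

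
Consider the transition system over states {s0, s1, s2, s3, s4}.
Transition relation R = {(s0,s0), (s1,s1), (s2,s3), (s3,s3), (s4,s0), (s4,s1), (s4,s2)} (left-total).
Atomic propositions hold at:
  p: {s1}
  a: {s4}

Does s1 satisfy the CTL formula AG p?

Yes

AG p: greatest fixpoint, start Z0 = {s1}, keep only states in Sat with every successor in Z. Already a fixed point.
Sat(AG p) = {s1}
s1 ∈ Sat(AG p) = {s1}, so the formula holds at s1.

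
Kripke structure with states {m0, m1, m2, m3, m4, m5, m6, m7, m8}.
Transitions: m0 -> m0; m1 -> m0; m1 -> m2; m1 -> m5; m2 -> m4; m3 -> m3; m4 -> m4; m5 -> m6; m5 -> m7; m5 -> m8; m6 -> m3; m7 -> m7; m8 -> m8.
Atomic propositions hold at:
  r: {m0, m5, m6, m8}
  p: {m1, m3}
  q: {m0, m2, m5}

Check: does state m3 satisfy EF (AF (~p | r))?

Sat(~p) = {m0, m2, m4, m5, m6, m7, m8}
Sat(~p | r) = {m0, m2, m4, m5, m6, m7, m8}
AF (~p | r): least fixpoint, start Z0 = {m0, m2, m4, m5, m6, m7, m8}, add states with every successor in Z. Z1 = {m0, m1, m2, m4, m5, m6, m7, m8}; fixed.
Sat(AF (~p | r)) = {m0, m1, m2, m4, m5, m6, m7, m8}
EF (AF (~p | r)): least fixpoint, start Z0 = {m0, m1, m2, m4, m5, m6, m7, m8}, add states with some successor in Z. Already a fixed point.
Sat(EF (AF (~p | r))) = {m0, m1, m2, m4, m5, m6, m7, m8}
m3 ∉ Sat(EF (AF (~p | r))) = {m0, m1, m2, m4, m5, m6, m7, m8}, so the formula does not hold at m3.

No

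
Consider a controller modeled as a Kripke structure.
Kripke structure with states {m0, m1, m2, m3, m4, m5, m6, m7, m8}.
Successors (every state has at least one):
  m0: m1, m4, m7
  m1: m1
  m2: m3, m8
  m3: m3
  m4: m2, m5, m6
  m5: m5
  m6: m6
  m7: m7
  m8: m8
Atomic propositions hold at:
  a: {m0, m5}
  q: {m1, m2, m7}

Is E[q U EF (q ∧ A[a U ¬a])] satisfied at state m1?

Yes

Sat(¬a) = {m1, m2, m3, m4, m6, m7, m8}
A[a U ¬a]: least fixpoint, start Z0 = Sat(¬a) = {m1, m2, m3, m4, m6, m7, m8}, add states in Sat(a) with every successor in Z. Z1 = {m0, m1, m2, m3, m4, m6, m7, m8}; fixed.
Sat(A[a U ¬a]) = {m0, m1, m2, m3, m4, m6, m7, m8}
Sat(q ∧ A[a U ¬a]) = {m1, m2, m7}
EF (q ∧ A[a U ¬a]): least fixpoint, start Z0 = {m1, m2, m7}, add states with some successor in Z. Z1 = {m0, m1, m2, m4, m7}; fixed.
Sat(EF (q ∧ A[a U ¬a])) = {m0, m1, m2, m4, m7}
E[q U EF (q ∧ A[a U ¬a])]: least fixpoint, start Z0 = Sat(EF (q ∧ A[a U ¬a])) = {m0, m1, m2, m4, m7}, add states in Sat(q) with some successor in Z. Already a fixed point.
Sat(E[q U EF (q ∧ A[a U ¬a])]) = {m0, m1, m2, m4, m7}
m1 ∈ Sat(E[q U EF (q ∧ A[a U ¬a])]) = {m0, m1, m2, m4, m7}, so the formula holds at m1.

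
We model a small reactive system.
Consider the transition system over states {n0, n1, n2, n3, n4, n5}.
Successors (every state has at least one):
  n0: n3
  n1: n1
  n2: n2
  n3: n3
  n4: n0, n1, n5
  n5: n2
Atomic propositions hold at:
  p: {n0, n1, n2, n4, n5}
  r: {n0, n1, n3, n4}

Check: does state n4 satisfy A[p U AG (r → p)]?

Sat(r → p) = {n0, n1, n2, n4, n5}
AG (r → p): greatest fixpoint, start Z0 = {n0, n1, n2, n4, n5}, keep only states in Sat with every successor in Z. Z1 = {n1, n2, n4, n5}; Z2 = {n1, n2, n5}; fixed.
Sat(AG (r → p)) = {n1, n2, n5}
A[p U AG (r → p)]: least fixpoint, start Z0 = Sat(AG (r → p)) = {n1, n2, n5}, add states in Sat(p) with every successor in Z. Already a fixed point.
Sat(A[p U AG (r → p)]) = {n1, n2, n5}
n4 ∉ Sat(A[p U AG (r → p)]) = {n1, n2, n5}, so the formula does not hold at n4.

No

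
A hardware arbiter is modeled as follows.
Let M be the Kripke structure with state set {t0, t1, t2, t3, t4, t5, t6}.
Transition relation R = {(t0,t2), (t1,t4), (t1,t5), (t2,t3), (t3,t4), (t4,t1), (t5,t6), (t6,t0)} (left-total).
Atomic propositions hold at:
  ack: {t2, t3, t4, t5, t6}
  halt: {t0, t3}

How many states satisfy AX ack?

Sat(AX ack) = {s : every successor in {t2, t3, t4, t5, t6}} = {t0, t1, t2, t3, t5}
|Sat(AX ack)| = |{t0, t1, t2, t3, t5}| = 5.

5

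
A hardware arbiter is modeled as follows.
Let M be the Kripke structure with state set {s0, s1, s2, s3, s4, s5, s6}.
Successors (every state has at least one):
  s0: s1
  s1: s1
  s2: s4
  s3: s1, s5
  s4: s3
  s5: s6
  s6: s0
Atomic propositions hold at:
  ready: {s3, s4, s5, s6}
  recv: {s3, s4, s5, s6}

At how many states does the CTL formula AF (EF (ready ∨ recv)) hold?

Sat(ready ∨ recv) = {s3, s4, s5, s6}
EF (ready ∨ recv): least fixpoint, start Z0 = {s3, s4, s5, s6}, add states with some successor in Z. Z1 = {s2, s3, s4, s5, s6}; fixed.
Sat(EF (ready ∨ recv)) = {s2, s3, s4, s5, s6}
AF (EF (ready ∨ recv)): least fixpoint, start Z0 = {s2, s3, s4, s5, s6}, add states with every successor in Z. Already a fixed point.
Sat(AF (EF (ready ∨ recv))) = {s2, s3, s4, s5, s6}
|Sat(AF (EF (ready ∨ recv)))| = |{s2, s3, s4, s5, s6}| = 5.

5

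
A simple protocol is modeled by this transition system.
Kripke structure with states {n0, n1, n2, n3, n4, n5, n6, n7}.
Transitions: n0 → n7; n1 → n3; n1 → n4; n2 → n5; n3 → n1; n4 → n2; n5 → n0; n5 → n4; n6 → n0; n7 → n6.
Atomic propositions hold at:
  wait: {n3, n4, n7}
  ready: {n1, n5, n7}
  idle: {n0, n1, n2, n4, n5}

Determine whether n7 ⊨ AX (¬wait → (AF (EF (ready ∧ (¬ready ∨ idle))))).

No

Sat(¬wait) = {n0, n1, n2, n5, n6}
Sat(¬ready) = {n0, n2, n3, n4, n6}
Sat(¬ready ∨ idle) = {n0, n1, n2, n3, n4, n5, n6}
Sat(ready ∧ (¬ready ∨ idle)) = {n1, n5}
EF (ready ∧ (¬ready ∨ idle)): least fixpoint, start Z0 = {n1, n5}, add states with some successor in Z. Z1 = {n1, n2, n3, n5}; Z2 = {n1, n2, n3, n4, n5}; fixed.
Sat(EF (ready ∧ (¬ready ∨ idle))) = {n1, n2, n3, n4, n5}
AF (EF (ready ∧ (¬ready ∨ idle))): least fixpoint, start Z0 = {n1, n2, n3, n4, n5}, add states with every successor in Z. Already a fixed point.
Sat(AF (EF (ready ∧ (¬ready ∨ idle)))) = {n1, n2, n3, n4, n5}
Sat(¬wait → (AF (EF (ready ∧ (¬ready ∨ idle))))) = {n1, n2, n3, n4, n5, n7}
Sat(AX (¬wait → (AF (EF (ready ∧ (¬ready ∨ idle)))))) = {s : every successor in {n1, n2, n3, n4, n5, n7}} = {n0, n1, n2, n3, n4}
n7 ∉ Sat(AX (¬wait → (AF (EF (ready ∧ (¬ready ∨ idle)))))) = {n0, n1, n2, n3, n4}, so the formula does not hold at n7.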